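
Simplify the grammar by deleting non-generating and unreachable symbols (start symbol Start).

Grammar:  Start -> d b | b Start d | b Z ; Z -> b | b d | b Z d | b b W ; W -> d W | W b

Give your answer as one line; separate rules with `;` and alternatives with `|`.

Generating nonterminals: {Start, Z}.
Reachable from Start after that: {Start, Z}.
Removed useless symbols: {W} and every production mentioning them.

Start -> d b | b Start d | b Z; Z -> b | b d | b Z d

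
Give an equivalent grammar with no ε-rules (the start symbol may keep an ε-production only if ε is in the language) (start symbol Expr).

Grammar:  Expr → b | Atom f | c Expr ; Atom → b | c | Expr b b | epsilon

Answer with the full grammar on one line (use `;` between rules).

Nullable set = {Atom}.
ε ∉ L(G), so no ε-production is kept.
Expand every rule over subsets of its nullable positions: Expr → Atom f gives Atom f | f.

Expr → b | Atom f | f | c Expr; Atom → b | c | Expr b b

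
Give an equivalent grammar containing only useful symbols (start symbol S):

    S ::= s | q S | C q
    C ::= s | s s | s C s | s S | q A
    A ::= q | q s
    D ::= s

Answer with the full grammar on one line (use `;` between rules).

Generating nonterminals: {A, C, D, S}.
Reachable from S after that: {A, C, S}.
Removed useless symbols: {D} and every production mentioning them.

S ::= s | q S | C q; C ::= s | s s | s C s | s S | q A; A ::= q | q s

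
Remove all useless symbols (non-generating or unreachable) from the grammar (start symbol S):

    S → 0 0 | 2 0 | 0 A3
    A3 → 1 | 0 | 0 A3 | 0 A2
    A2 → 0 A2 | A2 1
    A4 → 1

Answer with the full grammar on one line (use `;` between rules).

Generating nonterminals: {A3, A4, S}.
Reachable from S after that: {A3, S}.
Removed useless symbols: {A2, A4} and every production mentioning them.

S → 0 0 | 2 0 | 0 A3; A3 → 1 | 0 | 0 A3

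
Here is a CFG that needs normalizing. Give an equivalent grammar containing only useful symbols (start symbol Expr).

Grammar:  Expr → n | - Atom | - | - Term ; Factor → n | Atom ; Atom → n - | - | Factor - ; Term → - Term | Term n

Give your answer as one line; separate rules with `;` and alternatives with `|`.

Expr → n | - Atom | -; Factor → n | Atom; Atom → n - | - | Factor -

Generating nonterminals: {Atom, Expr, Factor}.
Reachable from Expr after that: {Atom, Expr, Factor}.
Removed useless symbols: {Term} and every production mentioning them.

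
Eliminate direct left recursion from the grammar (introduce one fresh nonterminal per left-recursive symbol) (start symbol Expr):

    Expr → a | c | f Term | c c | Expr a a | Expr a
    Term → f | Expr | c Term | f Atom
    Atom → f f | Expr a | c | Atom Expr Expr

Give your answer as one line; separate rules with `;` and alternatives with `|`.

Expr → a Expr1 | c Expr1 | f Term Expr1 | c c Expr1; Term → f | Expr | c Term | f Atom; Atom → f f Atom1 | Expr a Atom1 | c Atom1; Expr1 → a a Expr1 | a Expr1 | eps; Atom1 → Expr Expr Atom1 | eps

Expr, Atom are directly left-recursive.
For Expr: α = {a a, a}, β = {a, c, f Term, c c}. Rewrite as Expr → β Expr1 and Expr1 → α Expr1 | ε.
For Atom: α = {Expr Expr}, β = {f f, Expr a, c}. Rewrite as Atom → β Atom1 and Atom1 → α Atom1 | ε.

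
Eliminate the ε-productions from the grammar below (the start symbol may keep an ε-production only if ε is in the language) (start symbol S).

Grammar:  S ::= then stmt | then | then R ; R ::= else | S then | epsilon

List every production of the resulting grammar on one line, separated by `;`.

The nullable symbols are {R}.
ε ∉ L(G), so no ε-production is kept.

S ::= then stmt | then | then R; R ::= else | S then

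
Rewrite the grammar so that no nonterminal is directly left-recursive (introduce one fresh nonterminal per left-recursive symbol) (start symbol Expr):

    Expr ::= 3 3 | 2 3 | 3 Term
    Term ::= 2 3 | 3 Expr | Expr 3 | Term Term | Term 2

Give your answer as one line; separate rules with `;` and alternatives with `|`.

Directly left-recursive nonterminal: Term.
For Term: α = {Term, 2}, β = {2 3, 3 Expr, Expr 3}. Rewrite as Term → β Term1 and Term1 → α Term1 | ε.

Expr ::= 3 3 | 2 3 | 3 Term; Term ::= 2 3 Term1 | 3 Expr Term1 | Expr 3 Term1; Term1 ::= Term Term1 | 2 Term1 | epsilon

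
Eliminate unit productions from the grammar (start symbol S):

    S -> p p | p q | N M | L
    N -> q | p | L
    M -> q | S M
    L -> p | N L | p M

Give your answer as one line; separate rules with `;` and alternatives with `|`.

S -> p | N L | p M | p p | p q | N M; N -> p | N L | p M | q; M -> q | S M; L -> p | N L | p M

Unit pairs: N ⇒* {L}; S ⇒* {L}.
Replace each nonterminal's rules with the union of the non-unit rules of every nonterminal it unit-derives.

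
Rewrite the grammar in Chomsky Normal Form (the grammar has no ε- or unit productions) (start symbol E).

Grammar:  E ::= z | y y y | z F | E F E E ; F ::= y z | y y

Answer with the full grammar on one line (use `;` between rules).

Introduce a nonterminal for each terminal appearing in a rule of length ≥ 2: X1 → y, X2 → z.
Binarize each right-hand side of length ≥ 3 by chaining fresh nonterminals (Y1, Y2, …): affected rules were E → X1 X1 X1; E → E F E E.

E ::= z | X1 Y1 | X2 F | E Y2; F ::= X1 X2 | X1 X1; X1 ::= y; X2 ::= z; Y1 ::= X1 X1; Y2 ::= F Y3; Y3 ::= E E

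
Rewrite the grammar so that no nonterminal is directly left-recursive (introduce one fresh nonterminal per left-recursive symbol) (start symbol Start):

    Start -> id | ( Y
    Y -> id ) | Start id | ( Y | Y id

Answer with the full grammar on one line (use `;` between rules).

Start -> id | ( Y; Y -> id ) Y1 | Start id Y1 | ( Y Y1; Y1 -> id Y1 | ε

Directly left-recursive nonterminal: Y.
For Y: α = {id}, β = {id ), Start id, ( Y}. Rewrite as Y → β Y1 and Y1 → α Y1 | ε.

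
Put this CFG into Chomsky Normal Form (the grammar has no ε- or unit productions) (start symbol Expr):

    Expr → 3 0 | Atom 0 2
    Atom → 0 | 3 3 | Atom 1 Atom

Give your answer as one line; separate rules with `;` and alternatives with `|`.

Introduce a nonterminal for each terminal appearing in a rule of length ≥ 2: X1 → 3, X2 → 0, X3 → 2, X4 → 1.
Binarize each right-hand side of length ≥ 3 by chaining fresh nonterminals (Y1, Y2, …): affected rules were Expr → Atom X2 X3; Atom → Atom X4 Atom.

Expr → X1 X2 | Atom Y1; Atom → 0 | X1 X1 | Atom Y2; X1 → 3; X2 → 0; X3 → 2; X4 → 1; Y1 → X2 X3; Y2 → X4 Atom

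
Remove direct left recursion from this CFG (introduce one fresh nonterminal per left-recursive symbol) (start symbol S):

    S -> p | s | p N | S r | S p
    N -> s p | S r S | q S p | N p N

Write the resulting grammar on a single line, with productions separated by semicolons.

S, N are directly left-recursive.
For S: α = {r, p}, β = {p, s, p N}. Rewrite as S → β S' and S' → α S' | ε.
For N: α = {p N}, β = {s p, S r S, q S p}. Rewrite as N → β N' and N' → α N' | ε.

S -> p S' | s S' | p N S'; N -> s p N' | S r S N' | q S p N'; S' -> r S' | p S' | eps; N' -> p N N' | eps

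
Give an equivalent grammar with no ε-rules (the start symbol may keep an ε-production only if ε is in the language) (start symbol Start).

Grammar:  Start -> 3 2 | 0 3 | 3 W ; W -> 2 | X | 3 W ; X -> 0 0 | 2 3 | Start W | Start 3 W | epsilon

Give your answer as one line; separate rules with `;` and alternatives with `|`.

Start -> 3 2 | 0 3 | 3 W | 3; W -> 2 | X | 3 W | 3; X -> 0 0 | 2 3 | Start W | Start | Start 3 W | Start 3

Nullable set = {W, X}.
ε ∉ L(G), so no ε-production is kept.
For each production, add variants omitting each subset of nullable occurrences: Start → 3 W gives 3 W | 3. W → 3 W gives 3 W | 3. X → Start W gives Start W | Start. X → Start 3 W gives Start 3 W | Start 3.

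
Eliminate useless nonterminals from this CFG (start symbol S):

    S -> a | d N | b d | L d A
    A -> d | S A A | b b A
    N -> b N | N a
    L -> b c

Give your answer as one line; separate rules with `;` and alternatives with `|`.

S -> a | b d | L d A; A -> d | S A A | b b A; L -> b c

Generating nonterminals: {A, L, S}.
Reachable from S after that: {A, L, S}.
Removed useless symbols: {N} and every production mentioning them.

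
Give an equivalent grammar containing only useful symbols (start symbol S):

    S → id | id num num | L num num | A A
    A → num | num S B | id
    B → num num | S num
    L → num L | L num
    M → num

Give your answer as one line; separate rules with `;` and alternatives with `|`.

S → id | id num num | A A; A → num | num S B | id; B → num num | S num

Generating nonterminals: {A, B, M, S}.
Reachable from S after that: {A, B, S}.
Removed useless symbols: {L, M} and every production mentioning them.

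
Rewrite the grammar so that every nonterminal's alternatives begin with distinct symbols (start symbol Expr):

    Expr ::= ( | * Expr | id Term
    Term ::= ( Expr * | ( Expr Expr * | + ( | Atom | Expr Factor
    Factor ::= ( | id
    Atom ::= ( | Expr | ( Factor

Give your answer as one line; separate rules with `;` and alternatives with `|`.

Term has alternatives sharing prefix '( Expr': factor to Term → ( Expr Term1 with Term1 → * | Expr *.
Atom has alternatives sharing prefix '(': factor to Atom → ( Atom1 with Atom1 → ε | Factor.

Expr ::= ( | * Expr | id Term; Term ::= + ( | Atom | Expr Factor | ( Expr Term1; Factor ::= ( | id; Atom ::= Expr | ( Atom1; Term1 ::= * | Expr *; Atom1 ::= ε | Factor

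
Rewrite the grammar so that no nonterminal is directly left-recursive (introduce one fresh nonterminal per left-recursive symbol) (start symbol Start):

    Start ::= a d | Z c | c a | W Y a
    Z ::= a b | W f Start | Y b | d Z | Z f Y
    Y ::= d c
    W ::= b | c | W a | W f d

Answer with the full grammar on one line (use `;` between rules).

Directly left-recursive nonterminals: Z, W.
For Z: α = {f Y}, β = {a b, W f Start, Y b, d Z}. Rewrite as Z → β Z1 and Z1 → α Z1 | ε.
For W: α = {a, f d}, β = {b, c}. Rewrite as W → β W1 and W1 → α W1 | ε.

Start ::= a d | Z c | c a | W Y a; Z ::= a b Z1 | W f Start Z1 | Y b Z1 | d Z Z1; Y ::= d c; W ::= b W1 | c W1; Z1 ::= f Y Z1 | ε; W1 ::= a W1 | f d W1 | ε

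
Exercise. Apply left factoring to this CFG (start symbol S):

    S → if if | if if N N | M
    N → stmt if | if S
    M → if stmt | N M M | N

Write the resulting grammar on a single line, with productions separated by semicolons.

S → M | if if S'; N → stmt if | if S; M → if stmt | N M'; S' → epsilon | N N; M' → M M | epsilon

S has alternatives sharing prefix 'if if': factor to S → if if S' with S' → ε | N N.
M has alternatives sharing prefix 'N': factor to M → N M' with M' → M M | ε.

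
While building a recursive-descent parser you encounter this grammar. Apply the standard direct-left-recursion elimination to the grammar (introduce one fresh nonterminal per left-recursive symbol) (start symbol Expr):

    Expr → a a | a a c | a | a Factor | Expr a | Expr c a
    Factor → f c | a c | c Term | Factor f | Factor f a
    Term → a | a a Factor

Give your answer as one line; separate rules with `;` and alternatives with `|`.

Expr, Factor are directly left-recursive.
For Expr: α = {a, c a}, β = {a a, a a c, a, a Factor}. Rewrite as Expr → β Expr1 and Expr1 → α Expr1 | ε.
For Factor: α = {f, f a}, β = {f c, a c, c Term}. Rewrite as Factor → β Factor1 and Factor1 → α Factor1 | ε.

Expr → a a Expr1 | a a c Expr1 | a Expr1 | a Factor Expr1; Factor → f c Factor1 | a c Factor1 | c Term Factor1; Term → a | a a Factor; Expr1 → a Expr1 | c a Expr1 | ε; Factor1 → f Factor1 | f a Factor1 | ε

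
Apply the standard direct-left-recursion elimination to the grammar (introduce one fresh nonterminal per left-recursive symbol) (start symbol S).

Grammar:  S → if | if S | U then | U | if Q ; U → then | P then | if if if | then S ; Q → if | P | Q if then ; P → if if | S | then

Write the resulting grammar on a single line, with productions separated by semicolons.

S → if | if S | U then | U | if Q; U → then | P then | if if if | then S; Q → if Q' | P Q'; P → if if | S | then; Q' → if then Q' | ε

Q is directly left-recursive.
For Q: α = {if then}, β = {if, P}. Rewrite as Q → β Q' and Q' → α Q' | ε.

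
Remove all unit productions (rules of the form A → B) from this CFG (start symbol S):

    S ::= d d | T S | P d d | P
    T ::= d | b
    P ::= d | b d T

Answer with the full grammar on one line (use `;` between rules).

Unit pairs: S ⇒* {P}.
For each unit pair (A, B), copy every non-unit production of B to A, then drop all unit productions.

S ::= d d | T S | P d d | d | b d T; T ::= d | b; P ::= d | b d T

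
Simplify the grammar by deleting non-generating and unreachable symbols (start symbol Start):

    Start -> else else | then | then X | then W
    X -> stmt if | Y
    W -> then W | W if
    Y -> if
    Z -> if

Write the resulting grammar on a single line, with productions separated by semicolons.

Start -> else else | then | then X; X -> stmt if | Y; Y -> if

Generating nonterminals: {Start, X, Y, Z}.
Reachable from Start after that: {Start, X, Y}.
Removed useless symbols: {W, Z} and every production mentioning them.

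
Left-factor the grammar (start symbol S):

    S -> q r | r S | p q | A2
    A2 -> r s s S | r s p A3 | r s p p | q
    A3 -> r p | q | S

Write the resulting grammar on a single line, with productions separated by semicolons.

A2 has alternatives sharing prefix 'r s': factor to A2 → r s A2' with A2' → s S | p A3 | p p.
A2' has alternatives sharing prefix 'p': factor to A2' → p A2'' with A2'' → A3 | p.

S -> q r | r S | p q | A2; A2 -> q | r s A2'; A3 -> r p | q | S; A2' -> s S | p A2''; A2'' -> A3 | p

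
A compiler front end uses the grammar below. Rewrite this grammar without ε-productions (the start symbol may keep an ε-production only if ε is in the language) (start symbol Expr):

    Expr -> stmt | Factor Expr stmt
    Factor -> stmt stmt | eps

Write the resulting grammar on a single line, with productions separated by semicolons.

Nullable nonterminals: {Factor}.
ε ∉ L(G), so no ε-production is kept.
Expand every rule over subsets of its nullable positions: Expr → Factor Expr stmt gives Factor Expr stmt | Expr stmt.

Expr -> stmt | Factor Expr stmt | Expr stmt; Factor -> stmt stmt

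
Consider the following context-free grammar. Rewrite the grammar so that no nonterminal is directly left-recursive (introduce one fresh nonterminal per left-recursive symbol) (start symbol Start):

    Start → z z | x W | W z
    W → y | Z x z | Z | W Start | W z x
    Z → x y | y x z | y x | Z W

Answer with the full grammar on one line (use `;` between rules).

Left recursion appears on W, Z.
For W: α = {Start, z x}, β = {y, Z x z, Z}. Rewrite as W → β W1 and W1 → α W1 | ε.
For Z: α = {W}, β = {x y, y x z, y x}. Rewrite as Z → β Z1 and Z1 → α Z1 | ε.

Start → z z | x W | W z; W → y W1 | Z x z W1 | Z W1; Z → x y Z1 | y x z Z1 | y x Z1; W1 → Start W1 | z x W1 | ε; Z1 → W Z1 | ε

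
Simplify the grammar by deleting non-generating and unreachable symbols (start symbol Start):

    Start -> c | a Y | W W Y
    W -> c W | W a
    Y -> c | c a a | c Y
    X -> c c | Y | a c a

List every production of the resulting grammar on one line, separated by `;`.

Generating nonterminals: {Start, X, Y}.
Reachable from Start after that: {Start, Y}.
Removed useless symbols: {W, X} and every production mentioning them.

Start -> c | a Y; Y -> c | c a a | c Y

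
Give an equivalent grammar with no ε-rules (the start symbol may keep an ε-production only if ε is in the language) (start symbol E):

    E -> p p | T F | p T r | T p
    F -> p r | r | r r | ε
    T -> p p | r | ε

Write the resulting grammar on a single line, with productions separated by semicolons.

E -> p p | T F | T | F | p T r | p r | T p | p | ε; F -> p r | r | r r; T -> p p | r

The nullable symbols are {E, F, T}.
ε ∈ L(G) since E is nullable, so keep E → ε.
Expand every rule over subsets of its nullable positions: E → T F gives T F | T | F. E → p T r gives p T r | p r. E → T p gives T p | p.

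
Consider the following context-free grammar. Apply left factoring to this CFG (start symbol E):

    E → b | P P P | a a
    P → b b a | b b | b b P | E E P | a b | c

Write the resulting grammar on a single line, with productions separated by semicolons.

E → b | P P P | a a; P → E E P | a b | c | b b P'; P' → a | eps | P

P has alternatives sharing prefix 'b b': factor to P → b b P' with P' → a | ε | P.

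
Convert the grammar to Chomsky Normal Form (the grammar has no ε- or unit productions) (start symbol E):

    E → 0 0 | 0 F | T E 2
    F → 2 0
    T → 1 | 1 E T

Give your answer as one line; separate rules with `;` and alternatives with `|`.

Introduce a nonterminal for each terminal appearing in a rule of length ≥ 2: X1 → 0, X2 → 2, X3 → 1.
Binarize each right-hand side of length ≥ 3 by chaining fresh nonterminals (Y1, Y2, …): affected rules were E → T E X2; T → X3 E T.

E → X1 X1 | X1 F | T Y1; F → X2 X1; T → 1 | X3 Y2; X1 → 0; X2 → 2; X3 → 1; Y1 → E X2; Y2 → E T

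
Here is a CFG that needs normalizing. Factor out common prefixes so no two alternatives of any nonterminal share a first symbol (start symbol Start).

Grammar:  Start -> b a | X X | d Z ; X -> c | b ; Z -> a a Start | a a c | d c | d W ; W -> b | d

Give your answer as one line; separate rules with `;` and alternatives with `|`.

Z has alternatives sharing prefix 'a a': factor to Z → a a Z1 with Z1 → Start | c.
Z has alternatives sharing prefix 'd': factor to Z → d Z2 with Z2 → c | W.

Start -> b a | X X | d Z; X -> c | b; Z -> a a Z1 | d Z2; W -> b | d; Z1 -> Start | c; Z2 -> c | W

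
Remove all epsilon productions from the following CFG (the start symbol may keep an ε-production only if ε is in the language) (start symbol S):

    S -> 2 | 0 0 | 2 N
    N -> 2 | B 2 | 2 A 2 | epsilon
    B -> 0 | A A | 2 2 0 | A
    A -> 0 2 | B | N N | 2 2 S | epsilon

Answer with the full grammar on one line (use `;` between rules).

S -> 2 | 0 0 | 2 N; N -> 2 | B 2 | 2 A 2 | 2 2; B -> 0 | A A | A | 2 2 0; A -> 0 2 | B | N N | N | 2 2 S

Nullable nonterminals: {A, B, N}.
ε ∉ L(G), so no ε-production is kept.
For each production, add variants omitting each subset of nullable occurrences: N → 2 A 2 gives 2 A 2 | 2 2. B → A A gives A A | A. A → N N gives N N | N.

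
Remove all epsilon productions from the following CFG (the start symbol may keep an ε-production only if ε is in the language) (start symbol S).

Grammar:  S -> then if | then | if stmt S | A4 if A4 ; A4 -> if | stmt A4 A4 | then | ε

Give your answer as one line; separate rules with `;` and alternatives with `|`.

S -> then if | then | if stmt S | A4 if A4 | A4 if | if A4 | if; A4 -> if | stmt A4 A4 | stmt A4 | stmt | then

Nullable nonterminals: {A4}.
ε ∉ L(G), so no ε-production is kept.
For each production, add variants omitting each subset of nullable occurrences: S → A4 if A4 gives A4 if A4 | A4 if | if A4 | if. A4 → stmt A4 A4 gives stmt A4 A4 | stmt A4 | stmt.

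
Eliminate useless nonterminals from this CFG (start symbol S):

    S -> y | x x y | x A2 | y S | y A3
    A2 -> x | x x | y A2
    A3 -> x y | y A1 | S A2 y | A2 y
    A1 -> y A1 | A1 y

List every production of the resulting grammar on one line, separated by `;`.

S -> y | x x y | x A2 | y S | y A3; A2 -> x | x x | y A2; A3 -> x y | S A2 y | A2 y

Generating nonterminals: {A2, A3, S}.
Reachable from S after that: {A2, A3, S}.
Removed useless symbols: {A1} and every production mentioning them.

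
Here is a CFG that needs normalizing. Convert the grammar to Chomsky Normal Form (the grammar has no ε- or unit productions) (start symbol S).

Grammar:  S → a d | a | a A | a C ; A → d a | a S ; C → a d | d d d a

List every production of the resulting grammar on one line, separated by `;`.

Introduce a nonterminal for each terminal appearing in a rule of length ≥ 2: X1 → a, X2 → d.
Binarize each right-hand side of length ≥ 3 by chaining fresh nonterminals (Y1, Y2, …): affected rules were C → X2 X2 X2 X1.

S → X1 X2 | a | X1 A | X1 C; A → X2 X1 | X1 S; C → X1 X2 | X2 Y1; X1 → a; X2 → d; Y1 → X2 Y2; Y2 → X2 X1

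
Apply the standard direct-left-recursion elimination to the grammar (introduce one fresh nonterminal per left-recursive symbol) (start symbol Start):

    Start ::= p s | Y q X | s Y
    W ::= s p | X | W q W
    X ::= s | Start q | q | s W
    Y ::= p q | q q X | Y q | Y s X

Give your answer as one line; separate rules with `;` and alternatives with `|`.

Start ::= p s | Y q X | s Y; W ::= s p W1 | X W1; X ::= s | Start q | q | s W; Y ::= p q Y1 | q q X Y1; W1 ::= q W W1 | ε; Y1 ::= q Y1 | s X Y1 | ε

W, Y are directly left-recursive.
For W: α = {q W}, β = {s p, X}. Rewrite as W → β W1 and W1 → α W1 | ε.
For Y: α = {q, s X}, β = {p q, q q X}. Rewrite as Y → β Y1 and Y1 → α Y1 | ε.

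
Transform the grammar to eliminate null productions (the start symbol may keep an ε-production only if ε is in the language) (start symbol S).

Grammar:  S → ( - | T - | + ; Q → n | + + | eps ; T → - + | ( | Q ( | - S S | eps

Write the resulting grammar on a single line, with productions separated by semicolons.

Nullable nonterminals: {Q, T}.
ε ∉ L(G), so no ε-production is kept.
Expand every rule over subsets of its nullable positions: S → T - gives T - | -.

S → ( - | T - | - | +; Q → n | + +; T → - + | ( | Q ( | - S S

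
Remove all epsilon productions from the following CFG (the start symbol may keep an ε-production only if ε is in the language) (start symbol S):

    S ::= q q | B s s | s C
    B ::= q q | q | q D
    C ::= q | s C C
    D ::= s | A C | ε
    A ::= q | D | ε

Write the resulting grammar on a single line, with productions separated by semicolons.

Nullable nonterminals: {A, D}.
ε ∉ L(G), so no ε-production is kept.
Expand every rule over subsets of its nullable positions: D → A C gives A C | C.

S ::= q q | B s s | s C; B ::= q q | q | q D; C ::= q | s C C; D ::= s | A C | C; A ::= q | D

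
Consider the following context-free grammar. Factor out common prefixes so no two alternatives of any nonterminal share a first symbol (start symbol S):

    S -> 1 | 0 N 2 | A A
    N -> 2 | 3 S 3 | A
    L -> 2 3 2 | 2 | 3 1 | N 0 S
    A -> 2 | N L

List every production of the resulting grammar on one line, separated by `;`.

L has alternatives sharing prefix '2': factor to L → 2 L' with L' → 3 2 | ε.

S -> 1 | 0 N 2 | A A; N -> 2 | 3 S 3 | A; L -> 3 1 | N 0 S | 2 L'; A -> 2 | N L; L' -> 3 2 | ε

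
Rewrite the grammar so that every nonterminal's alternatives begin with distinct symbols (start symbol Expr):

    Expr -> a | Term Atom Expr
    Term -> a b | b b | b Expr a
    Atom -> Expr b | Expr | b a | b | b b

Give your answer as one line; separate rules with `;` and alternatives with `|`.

Term has alternatives sharing prefix 'b': factor to Term → b Term1 with Term1 → b | Expr a.
Atom has alternatives sharing prefix 'b': factor to Atom → b Atom1 with Atom1 → a | ε | b.
Atom has alternatives sharing prefix 'Expr': factor to Atom → Expr Atom2 with Atom2 → b | ε.

Expr -> a | Term Atom Expr; Term -> a b | b Term1; Atom -> b Atom1 | Expr Atom2; Term1 -> b | Expr a; Atom1 -> a | ε | b; Atom2 -> b | ε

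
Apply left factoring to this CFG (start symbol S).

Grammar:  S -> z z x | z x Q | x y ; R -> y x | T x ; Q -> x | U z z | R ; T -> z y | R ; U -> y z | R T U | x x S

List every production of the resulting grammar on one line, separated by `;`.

S -> x y | z S'; R -> y x | T x; Q -> x | U z z | R; T -> z y | R; U -> y z | R T U | x x S; S' -> z x | x Q

S has alternatives sharing prefix 'z': factor to S → z S' with S' → z x | x Q.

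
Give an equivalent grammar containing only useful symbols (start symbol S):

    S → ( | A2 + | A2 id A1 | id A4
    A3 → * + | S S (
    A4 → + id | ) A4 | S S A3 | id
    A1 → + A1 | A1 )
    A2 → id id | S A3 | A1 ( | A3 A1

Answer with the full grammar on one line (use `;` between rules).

Generating nonterminals: {A2, A3, A4, S}.
Reachable from S after that: {A2, A3, A4, S}.
Removed useless symbols: {A1} and every production mentioning them.

S → ( | A2 + | id A4; A3 → * + | S S (; A4 → + id | ) A4 | S S A3 | id; A2 → id id | S A3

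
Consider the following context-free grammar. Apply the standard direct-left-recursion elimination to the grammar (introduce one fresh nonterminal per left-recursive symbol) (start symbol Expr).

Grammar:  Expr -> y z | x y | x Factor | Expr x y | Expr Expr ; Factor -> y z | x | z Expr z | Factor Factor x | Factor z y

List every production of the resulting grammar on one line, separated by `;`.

Left recursion appears on Expr, Factor.
For Expr: α = {x y, Expr}, β = {y z, x y, x Factor}. Rewrite as Expr → β Expr1 and Expr1 → α Expr1 | ε.
For Factor: α = {Factor x, z y}, β = {y z, x, z Expr z}. Rewrite as Factor → β Factor1 and Factor1 → α Factor1 | ε.

Expr -> y z Expr1 | x y Expr1 | x Factor Expr1; Factor -> y z Factor1 | x Factor1 | z Expr z Factor1; Expr1 -> x y Expr1 | Expr Expr1 | ε; Factor1 -> Factor x Factor1 | z y Factor1 | ε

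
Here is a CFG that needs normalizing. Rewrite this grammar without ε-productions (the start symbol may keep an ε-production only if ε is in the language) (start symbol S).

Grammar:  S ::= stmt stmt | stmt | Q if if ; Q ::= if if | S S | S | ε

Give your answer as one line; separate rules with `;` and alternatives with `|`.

S ::= stmt stmt | stmt | Q if if | if if; Q ::= if if | S S | S

Nullable nonterminals: {Q}.
ε ∉ L(G), so no ε-production is kept.
For each production, add variants omitting each subset of nullable occurrences: S → Q if if gives Q if if | if if.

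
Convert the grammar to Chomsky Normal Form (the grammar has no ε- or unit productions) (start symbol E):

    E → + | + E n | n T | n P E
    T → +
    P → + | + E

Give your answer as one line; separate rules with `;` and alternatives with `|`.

Introduce a nonterminal for each terminal appearing in a rule of length ≥ 2: X1 → +, X2 → n.
Binarize each right-hand side of length ≥ 3 by chaining fresh nonterminals (Y1, Y2, …): affected rules were E → X1 E X2; E → X2 P E.

E → + | X1 Y1 | X2 T | X2 Y2; T → +; P → + | X1 E; X1 → +; X2 → n; Y1 → E X2; Y2 → P E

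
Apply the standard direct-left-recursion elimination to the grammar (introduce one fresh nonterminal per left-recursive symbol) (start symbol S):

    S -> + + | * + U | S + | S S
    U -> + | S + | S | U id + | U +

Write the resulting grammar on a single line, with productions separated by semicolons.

S -> + + S' | * + U S'; U -> + U' | S + U' | S U'; S' -> + S' | S S' | eps; U' -> id + U' | + U' | eps

Left recursion appears on S, U.
For S: α = {+, S}, β = {+ +, * + U}. Rewrite as S → β S' and S' → α S' | ε.
For U: α = {id +, +}, β = {+, S +, S}. Rewrite as U → β U' and U' → α U' | ε.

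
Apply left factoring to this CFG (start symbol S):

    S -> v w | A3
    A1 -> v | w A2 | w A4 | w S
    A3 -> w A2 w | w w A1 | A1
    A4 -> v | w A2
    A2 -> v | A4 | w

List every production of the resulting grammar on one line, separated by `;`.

S -> v w | A3; A1 -> v | w A1'; A3 -> A1 | w A3'; A4 -> v | w A2; A2 -> v | A4 | w; A1' -> A2 | A4 | S; A3' -> A2 w | w A1

A1 has alternatives sharing prefix 'w': factor to A1 → w A1' with A1' → A2 | A4 | S.
A3 has alternatives sharing prefix 'w': factor to A3 → w A3' with A3' → A2 w | w A1.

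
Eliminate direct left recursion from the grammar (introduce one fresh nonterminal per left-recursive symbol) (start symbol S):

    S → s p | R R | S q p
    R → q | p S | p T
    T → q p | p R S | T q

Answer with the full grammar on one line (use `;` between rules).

S → s p S' | R R S'; R → q | p S | p T; T → q p T' | p R S T'; S' → q p S' | ε; T' → q T' | ε

S, T are directly left-recursive.
For S: α = {q p}, β = {s p, R R}. Rewrite as S → β S' and S' → α S' | ε.
For T: α = {q}, β = {q p, p R S}. Rewrite as T → β T' and T' → α T' | ε.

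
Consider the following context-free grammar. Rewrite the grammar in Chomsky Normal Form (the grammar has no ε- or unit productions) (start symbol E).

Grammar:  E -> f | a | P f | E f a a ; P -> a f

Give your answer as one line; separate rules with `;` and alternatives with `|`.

Introduce a nonterminal for each terminal appearing in a rule of length ≥ 2: X1 → f, X2 → a.
Binarize each right-hand side of length ≥ 3 by chaining fresh nonterminals (Y1, Y2, …): affected rules were E → E X1 X2 X2.

E -> f | a | P X1 | E Y1; P -> X2 X1; X1 -> f; X2 -> a; Y1 -> X1 Y2; Y2 -> X2 X2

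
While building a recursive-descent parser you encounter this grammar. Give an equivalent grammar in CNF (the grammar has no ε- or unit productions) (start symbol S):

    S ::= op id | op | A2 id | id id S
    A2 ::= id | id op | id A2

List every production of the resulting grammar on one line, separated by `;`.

S ::= X1 X2 | op | A2 X2 | X2 Y1; A2 ::= id | X2 X1 | X2 A2; X1 ::= op; X2 ::= id; Y1 ::= X2 S

Introduce a nonterminal for each terminal appearing in a rule of length ≥ 2: X1 → op, X2 → id.
Binarize each right-hand side of length ≥ 3 by chaining fresh nonterminals (Y1, Y2, …): affected rules were S → X2 X2 S.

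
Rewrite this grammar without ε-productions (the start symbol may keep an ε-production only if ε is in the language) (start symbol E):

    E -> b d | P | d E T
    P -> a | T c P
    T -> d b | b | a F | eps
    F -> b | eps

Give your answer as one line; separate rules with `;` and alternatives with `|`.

The nullable symbols are {F, T}.
ε ∉ L(G), so no ε-production is kept.
Expand every rule over subsets of its nullable positions: E → d E T gives d E T | d E. P → T c P gives T c P | c P. T → a F gives a F | a.

E -> b d | P | d E T | d E; P -> a | T c P | c P; T -> d b | b | a F | a; F -> b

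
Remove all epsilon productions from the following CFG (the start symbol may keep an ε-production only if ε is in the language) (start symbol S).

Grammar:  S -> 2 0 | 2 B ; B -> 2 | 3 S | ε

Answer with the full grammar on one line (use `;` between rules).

S -> 2 0 | 2 B | 2; B -> 2 | 3 S

Nullable nonterminals: {B}.
ε ∉ L(G), so no ε-production is kept.
For each production, add variants omitting each subset of nullable occurrences: S → 2 B gives 2 B | 2.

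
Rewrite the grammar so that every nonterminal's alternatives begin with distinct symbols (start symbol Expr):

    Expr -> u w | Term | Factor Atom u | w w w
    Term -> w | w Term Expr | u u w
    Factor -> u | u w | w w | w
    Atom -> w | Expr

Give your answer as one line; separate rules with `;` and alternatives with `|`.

Expr -> u w | Term | Factor Atom u | w w w; Term -> u u w | w Term1; Factor -> u Factor1 | w Factor2; Atom -> w | Expr; Term1 -> ε | Term Expr; Factor1 -> ε | w; Factor2 -> w | ε

Term has alternatives sharing prefix 'w': factor to Term → w Term1 with Term1 → ε | Term Expr.
Factor has alternatives sharing prefix 'u': factor to Factor → u Factor1 with Factor1 → ε | w.
Factor has alternatives sharing prefix 'w': factor to Factor → w Factor2 with Factor2 → w | ε.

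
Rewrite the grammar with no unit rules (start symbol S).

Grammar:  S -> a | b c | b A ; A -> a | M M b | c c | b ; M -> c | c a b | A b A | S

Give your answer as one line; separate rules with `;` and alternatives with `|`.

S -> a | b c | b A; A -> a | M M b | c c | b; M -> a | b c | b A | c | c a b | A b A

Unit pairs: M ⇒* {S}.
Replace each nonterminal's rules with the union of the non-unit rules of every nonterminal it unit-derives.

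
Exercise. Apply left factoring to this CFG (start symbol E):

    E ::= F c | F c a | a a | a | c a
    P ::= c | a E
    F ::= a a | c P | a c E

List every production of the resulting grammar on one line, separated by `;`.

E ::= c a | F c E' | a E''; P ::= c | a E; F ::= c P | a F'; E' ::= eps | a; E'' ::= a | eps; F' ::= a | c E

E has alternatives sharing prefix 'F c': factor to E → F c E' with E' → ε | a.
E has alternatives sharing prefix 'a': factor to E → a E'' with E'' → a | ε.
F has alternatives sharing prefix 'a': factor to F → a F' with F' → a | c E.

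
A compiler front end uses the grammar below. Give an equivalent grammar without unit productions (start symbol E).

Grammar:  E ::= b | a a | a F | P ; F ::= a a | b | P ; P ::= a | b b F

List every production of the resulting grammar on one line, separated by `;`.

E ::= b | a a | a F | a | b b F; F ::= a a | b | a | b b F; P ::= a | b b F

Unit pairs: E ⇒* {P}; F ⇒* {P}.
For each unit pair (A, B), copy every non-unit production of B to A, then drop all unit productions.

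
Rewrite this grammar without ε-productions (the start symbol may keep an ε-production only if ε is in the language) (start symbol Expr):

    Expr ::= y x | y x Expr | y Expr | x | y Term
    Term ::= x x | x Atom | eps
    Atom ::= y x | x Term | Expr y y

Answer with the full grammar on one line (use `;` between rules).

Expr ::= y x | y x Expr | y Expr | x | y Term | y; Term ::= x x | x Atom; Atom ::= y x | x Term | x | Expr y y

The nullable symbols are {Term}.
ε ∉ L(G), so no ε-production is kept.
For each production, add variants omitting each subset of nullable occurrences: Expr → y Term gives y Term | y. Atom → x Term gives x Term | x.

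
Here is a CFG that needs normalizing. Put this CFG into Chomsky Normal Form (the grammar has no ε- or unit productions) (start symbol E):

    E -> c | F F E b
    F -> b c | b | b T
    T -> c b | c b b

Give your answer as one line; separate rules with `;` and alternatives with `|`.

Introduce a nonterminal for each terminal appearing in a rule of length ≥ 2: X1 → b, X2 → c.
Binarize each right-hand side of length ≥ 3 by chaining fresh nonterminals (Y1, Y2, …): affected rules were E → F F E X1; T → X2 X1 X1.

E -> c | F Y1; F -> X1 X2 | b | X1 T; T -> X2 X1 | X2 Y3; X1 -> b; X2 -> c; Y1 -> F Y2; Y2 -> E X1; Y3 -> X1 X1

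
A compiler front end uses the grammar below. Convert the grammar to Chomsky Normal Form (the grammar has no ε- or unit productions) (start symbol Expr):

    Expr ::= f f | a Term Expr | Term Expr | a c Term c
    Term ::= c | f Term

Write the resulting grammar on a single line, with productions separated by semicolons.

Introduce a nonterminal for each terminal appearing in a rule of length ≥ 2: X1 → f, X2 → a, X3 → c.
Binarize each right-hand side of length ≥ 3 by chaining fresh nonterminals (Y1, Y2, …): affected rules were Expr → X2 Term Expr; Expr → X2 X3 Term X3.

Expr ::= X1 X1 | X2 Y1 | Term Expr | X2 Y2; Term ::= c | X1 Term; X1 ::= f; X2 ::= a; X3 ::= c; Y1 ::= Term Expr; Y2 ::= X3 Y3; Y3 ::= Term X3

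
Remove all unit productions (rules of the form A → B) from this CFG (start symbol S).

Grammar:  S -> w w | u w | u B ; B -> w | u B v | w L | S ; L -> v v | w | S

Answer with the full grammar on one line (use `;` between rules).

Unit pairs: B ⇒* {S}; L ⇒* {S}.
For every A with A ⇒* B via unit rules, add B's non-unit alternatives to A; then delete every rule of the form X → Y.

S -> w w | u w | u B; B -> w | u B v | w L | w w | u w | u B; L -> v v | w | w w | u w | u B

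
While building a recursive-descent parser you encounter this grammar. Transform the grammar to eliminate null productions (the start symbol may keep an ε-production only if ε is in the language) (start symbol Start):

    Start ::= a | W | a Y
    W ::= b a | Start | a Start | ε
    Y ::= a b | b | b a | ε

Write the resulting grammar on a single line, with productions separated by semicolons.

Nullable set = {Start, W, Y}.
ε ∈ L(G) since Start is nullable, so keep Start → ε.
For each production, add variants omitting each subset of nullable occurrences: W → a Start gives a Start | a.

Start ::= a | W | a Y | ε; W ::= b a | Start | a Start | a; Y ::= a b | b | b a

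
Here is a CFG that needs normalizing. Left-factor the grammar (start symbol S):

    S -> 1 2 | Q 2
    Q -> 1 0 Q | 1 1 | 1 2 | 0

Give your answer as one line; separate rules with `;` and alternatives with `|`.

S -> 1 2 | Q 2; Q -> 0 | 1 Q'; Q' -> 0 Q | 1 | 2

Q has alternatives sharing prefix '1': factor to Q → 1 Q' with Q' → 0 Q | 1 | 2.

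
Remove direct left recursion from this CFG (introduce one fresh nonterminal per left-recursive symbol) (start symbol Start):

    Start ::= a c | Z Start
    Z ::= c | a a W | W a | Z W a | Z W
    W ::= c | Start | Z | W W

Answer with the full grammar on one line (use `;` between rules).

Start ::= a c | Z Start; Z ::= c Z1 | a a W Z1 | W a Z1; W ::= c W1 | Start W1 | Z W1; Z1 ::= W a Z1 | W Z1 | epsilon; W1 ::= W W1 | epsilon

Z, W are directly left-recursive.
For Z: α = {W a, W}, β = {c, a a W, W a}. Rewrite as Z → β Z1 and Z1 → α Z1 | ε.
For W: α = {W}, β = {c, Start, Z}. Rewrite as W → β W1 and W1 → α W1 | ε.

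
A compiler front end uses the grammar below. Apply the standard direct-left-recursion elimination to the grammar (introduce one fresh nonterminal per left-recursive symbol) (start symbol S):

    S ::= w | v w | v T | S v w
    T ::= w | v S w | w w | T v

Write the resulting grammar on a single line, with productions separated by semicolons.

S, T are directly left-recursive.
For S: α = {v w}, β = {w, v w, v T}. Rewrite as S → β S' and S' → α S' | ε.
For T: α = {v}, β = {w, v S w, w w}. Rewrite as T → β T' and T' → α T' | ε.

S ::= w S' | v w S' | v T S'; T ::= w T' | v S w T' | w w T'; S' ::= v w S' | ε; T' ::= v T' | ε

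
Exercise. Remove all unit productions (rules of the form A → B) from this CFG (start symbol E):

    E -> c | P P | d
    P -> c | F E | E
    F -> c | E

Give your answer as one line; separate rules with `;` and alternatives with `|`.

Unit pairs: F ⇒* {E}; P ⇒* {E}.
For every A with A ⇒* B via unit rules, add B's non-unit alternatives to A; then delete every rule of the form X → Y.

E -> c | P P | d; P -> c | P P | d | F E; F -> c | P P | d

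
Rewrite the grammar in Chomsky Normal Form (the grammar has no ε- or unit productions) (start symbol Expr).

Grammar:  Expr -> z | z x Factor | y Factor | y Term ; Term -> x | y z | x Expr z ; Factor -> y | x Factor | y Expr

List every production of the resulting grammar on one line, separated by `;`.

Expr -> z | X1 Y1 | X3 Factor | X3 Term; Term -> x | X3 X1 | X2 Y2; Factor -> y | X2 Factor | X3 Expr; X1 -> z; X2 -> x; X3 -> y; Y1 -> X2 Factor; Y2 -> Expr X1

Introduce a nonterminal for each terminal appearing in a rule of length ≥ 2: X1 → z, X2 → x, X3 → y.
Binarize each right-hand side of length ≥ 3 by chaining fresh nonterminals (Y1, Y2, …): affected rules were Expr → X1 X2 Factor; Term → X2 Expr X1.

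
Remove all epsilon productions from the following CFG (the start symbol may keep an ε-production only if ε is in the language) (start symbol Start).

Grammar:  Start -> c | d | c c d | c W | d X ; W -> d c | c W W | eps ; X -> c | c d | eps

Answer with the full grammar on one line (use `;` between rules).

Start -> c | d | c c d | c W | d X; W -> d c | c W W | c W | c; X -> c | c d

The nullable symbols are {W, X}.
ε ∉ L(G), so no ε-production is kept.
For each production, add variants omitting each subset of nullable occurrences: W → c W W gives c W W | c W | c.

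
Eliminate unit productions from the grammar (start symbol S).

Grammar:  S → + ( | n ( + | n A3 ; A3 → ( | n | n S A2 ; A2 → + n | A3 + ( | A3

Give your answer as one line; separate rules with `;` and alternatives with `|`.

Unit pairs: A2 ⇒* {A3}.
Replace each nonterminal's rules with the union of the non-unit rules of every nonterminal it unit-derives.

S → + ( | n ( + | n A3; A3 → ( | n | n S A2; A2 → + n | A3 + ( | ( | n | n S A2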